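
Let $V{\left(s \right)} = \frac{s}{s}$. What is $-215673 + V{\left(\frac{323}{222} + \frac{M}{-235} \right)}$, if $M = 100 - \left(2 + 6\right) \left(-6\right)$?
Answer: $-215672$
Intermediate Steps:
$M = 148$ ($M = 100 - 8 \left(-6\right) = 100 - -48 = 100 + 48 = 148$)
$V{\left(s \right)} = 1$
$-215673 + V{\left(\frac{323}{222} + \frac{M}{-235} \right)} = -215673 + 1 = -215672$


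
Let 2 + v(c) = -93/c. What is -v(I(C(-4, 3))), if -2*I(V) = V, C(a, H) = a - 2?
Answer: 33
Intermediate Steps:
C(a, H) = -2 + a
I(V) = -V/2
v(c) = -2 - 93/c
-v(I(C(-4, 3))) = -(-2 - 93*(-2/(-2 - 4))) = -(-2 - 93/((-½*(-6)))) = -(-2 - 93/3) = -(-2 - 93*⅓) = -(-2 - 31) = -1*(-33) = 33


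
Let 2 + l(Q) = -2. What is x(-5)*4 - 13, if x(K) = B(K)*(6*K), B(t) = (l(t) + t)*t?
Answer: -5413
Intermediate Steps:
l(Q) = -4 (l(Q) = -2 - 2 = -4)
B(t) = t*(-4 + t) (B(t) = (-4 + t)*t = t*(-4 + t))
x(K) = 6*K**2*(-4 + K) (x(K) = (K*(-4 + K))*(6*K) = 6*K**2*(-4 + K))
x(-5)*4 - 13 = (6*(-5)**2*(-4 - 5))*4 - 13 = (6*25*(-9))*4 - 13 = -1350*4 - 13 = -5400 - 13 = -5413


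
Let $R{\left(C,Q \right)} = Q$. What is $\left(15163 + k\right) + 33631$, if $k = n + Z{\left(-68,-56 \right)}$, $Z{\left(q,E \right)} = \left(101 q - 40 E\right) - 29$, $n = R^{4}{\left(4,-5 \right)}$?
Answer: $44762$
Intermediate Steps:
$n = 625$ ($n = \left(-5\right)^{4} = 625$)
$Z{\left(q,E \right)} = -29 - 40 E + 101 q$ ($Z{\left(q,E \right)} = \left(- 40 E + 101 q\right) - 29 = -29 - 40 E + 101 q$)
$k = -4032$ ($k = 625 - 4657 = -4032$)
$\left(15163 + k\right) + 33631 = \left(15163 - 4032\right) + 33631 = 11131 + 33631 = 44762$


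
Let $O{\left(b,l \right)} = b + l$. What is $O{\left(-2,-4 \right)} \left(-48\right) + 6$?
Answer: $294$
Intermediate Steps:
$O{\left(-2,-4 \right)} \left(-48\right) + 6 = \left(-2 - 4\right) \left(-48\right) + 6 = \left(-6\right) \left(-48\right) + 6 = 288 + 6 = 294$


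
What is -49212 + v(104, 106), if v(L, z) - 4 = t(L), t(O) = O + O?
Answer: -49000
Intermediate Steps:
t(O) = 2*O
v(L, z) = 4 + 2*L
-49212 + v(104, 106) = -49212 + (4 + 2*104) = -49212 + (4 + 208) = -49212 + 212 = -49000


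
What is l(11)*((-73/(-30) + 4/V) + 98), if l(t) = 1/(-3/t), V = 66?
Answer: -33163/90 ≈ -368.48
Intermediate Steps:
l(t) = -t/3
l(11)*((-73/(-30) + 4/V) + 98) = (-⅓*11)*((-73/(-30) + 4/66) + 98) = -11*((-73*(-1/30) + 4*(1/66)) + 98)/3 = -11*((73/30 + 2/33) + 98)/3 = -11*(823/330 + 98)/3 = -11/3*33163/330 = -33163/90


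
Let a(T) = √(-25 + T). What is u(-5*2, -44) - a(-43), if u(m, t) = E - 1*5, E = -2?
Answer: -7 - 2*I*√17 ≈ -7.0 - 8.2462*I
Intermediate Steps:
u(m, t) = -7 (u(m, t) = -2 - 1*5 = -2 - 5 = -7)
u(-5*2, -44) - a(-43) = -7 - √(-25 - 43) = -7 - √(-68) = -7 - 2*I*√17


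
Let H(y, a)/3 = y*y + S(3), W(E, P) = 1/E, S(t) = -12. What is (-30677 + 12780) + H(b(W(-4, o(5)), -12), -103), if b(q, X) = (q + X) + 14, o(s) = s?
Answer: -286781/16 ≈ -17924.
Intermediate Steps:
b(q, X) = 14 + X + q (b(q, X) = (X + q) + 14 = 14 + X + q)
H(y, a) = -36 + 3*y² (H(y, a) = 3*(y*y - 12) = 3*(y² - 12) = 3*(-12 + y²) = -36 + 3*y²)
(-30677 + 12780) + H(b(W(-4, o(5)), -12), -103) = (-30677 + 12780) + (-36 + 3*(14 - 12 + 1/(-4))²) = -17897 + (-36 + 3*(14 - 12 - ¼)²) = -17897 + (-36 + 3*(7/4)²) = -17897 + (-36 + 3*(49/16)) = -17897 + (-36 + 147/16) = -17897 - 429/16 = -286781/16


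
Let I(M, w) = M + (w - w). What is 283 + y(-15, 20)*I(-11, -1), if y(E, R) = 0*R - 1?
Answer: 294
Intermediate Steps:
I(M, w) = M (I(M, w) = M + 0 = M)
y(E, R) = -1 (y(E, R) = 0 - 1 = -1)
283 + y(-15, 20)*I(-11, -1) = 283 - 1*(-11) = 283 + 11 = 294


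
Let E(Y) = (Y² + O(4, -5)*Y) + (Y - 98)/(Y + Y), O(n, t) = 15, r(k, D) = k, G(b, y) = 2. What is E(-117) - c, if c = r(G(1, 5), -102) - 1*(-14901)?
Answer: -694531/234 ≈ -2968.1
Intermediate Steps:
c = 14903 (c = 2 - 1*(-14901) = 2 + 14901 = 14903)
E(Y) = Y² + 15*Y + (-98 + Y)/(2*Y) (E(Y) = (Y² + 15*Y) + (Y - 98)/(Y + Y) = (Y² + 15*Y) + (-98 + Y)/((2*Y)) = (Y² + 15*Y) + (-98 + Y)*(1/(2*Y)) = (Y² + 15*Y) + (-98 + Y)/(2*Y) = Y² + 15*Y + (-98 + Y)/(2*Y))
E(-117) - c = (½ + (-117)² - 49/(-117) + 15*(-117)) - 1*14903 = (½ + 13689 - 49*(-1/117) - 1755) - 14903 = (½ + 13689 + 49/117 - 1755) - 14903 = 2792771/234 - 14903 = -694531/234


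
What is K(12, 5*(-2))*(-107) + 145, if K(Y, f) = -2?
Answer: 359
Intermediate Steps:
K(12, 5*(-2))*(-107) + 145 = -2*(-107) + 145 = 214 + 145 = 359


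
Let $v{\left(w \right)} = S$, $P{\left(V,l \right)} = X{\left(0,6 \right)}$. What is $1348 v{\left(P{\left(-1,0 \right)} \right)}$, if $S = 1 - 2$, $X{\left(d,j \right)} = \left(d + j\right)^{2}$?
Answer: $-1348$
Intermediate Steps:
$P{\left(V,l \right)} = 36$ ($P{\left(V,l \right)} = \left(0 + 6\right)^{2} = 6^{2} = 36$)
$S = -1$
$v{\left(w \right)} = -1$
$1348 v{\left(P{\left(-1,0 \right)} \right)} = 1348 \left(-1\right) = -1348$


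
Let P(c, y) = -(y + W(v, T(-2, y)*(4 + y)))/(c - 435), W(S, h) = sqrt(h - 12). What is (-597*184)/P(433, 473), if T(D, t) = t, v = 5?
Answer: 12989526/235 - 27462*sqrt(225609)/235 ≈ -231.75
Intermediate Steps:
W(S, h) = sqrt(-12 + h)
P(c, y) = -(y + sqrt(-12 + y*(4 + y)))/(-435 + c) (P(c, y) = -(y + sqrt(-12 + y*(4 + y)))/(c - 435) = -(y + sqrt(-12 + y*(4 + y)))/(-435 + c))
(-597*184)/P(433, 473) = (-597*184)/(((-1*473 - sqrt(-12 + 473*(4 + 473)))/(-435 + 433))) = -109848*(-2/(-473 - sqrt(-12 + 473*477))) = -109848*(-2/(-473 - sqrt(-12 + 225621))) = -109848*(-2/(-473 - sqrt(225609))) = -109848/(473/2 + sqrt(225609)/2)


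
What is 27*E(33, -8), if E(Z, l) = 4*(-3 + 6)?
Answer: 324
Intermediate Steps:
E(Z, l) = 12 (E(Z, l) = 4*3 = 12)
27*E(33, -8) = 27*12 = 324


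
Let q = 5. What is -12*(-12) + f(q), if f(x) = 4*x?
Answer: 164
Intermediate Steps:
-12*(-12) + f(q) = -12*(-12) + 4*5 = 144 + 20 = 164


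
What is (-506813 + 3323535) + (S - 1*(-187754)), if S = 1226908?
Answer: 4231384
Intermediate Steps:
(-506813 + 3323535) + (S - 1*(-187754)) = (-506813 + 3323535) + (1226908 - 1*(-187754)) = 2816722 + (1226908 + 187754) = 2816722 + 1414662 = 4231384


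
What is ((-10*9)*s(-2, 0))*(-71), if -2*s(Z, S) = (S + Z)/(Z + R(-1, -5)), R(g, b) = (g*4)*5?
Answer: -3195/11 ≈ -290.45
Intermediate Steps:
R(g, b) = 20*g (R(g, b) = (4*g)*5 = 20*g)
s(Z, S) = -(S + Z)/(2*(-20 + Z)) (s(Z, S) = -(S + Z)/(2*(Z + 20*(-1))) = -(S + Z)/(2*(Z - 20)) = -(S + Z)/(2*(-20 + Z)))
((-10*9)*s(-2, 0))*(-71) = ((-10*9)*((-1*0 - 1*(-2))/(2*(-20 - 2))))*(-71) = -45*(0 + 2)/(-22)*(-71) = -45*(-1)*2/22*(-71) = -90*(-1/22)*(-71) = (45/11)*(-71) = -3195/11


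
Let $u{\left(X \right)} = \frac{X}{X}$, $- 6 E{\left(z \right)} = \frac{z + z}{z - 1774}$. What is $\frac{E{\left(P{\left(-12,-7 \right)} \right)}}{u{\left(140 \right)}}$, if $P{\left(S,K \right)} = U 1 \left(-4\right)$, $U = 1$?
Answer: $- \frac{2}{2667} \approx -0.00074991$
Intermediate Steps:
$P{\left(S,K \right)} = -4$ ($P{\left(S,K \right)} = 1 \cdot 1 \left(-4\right) = 1 \left(-4\right) = -4$)
$E{\left(z \right)} = - \frac{z}{3 \left(-1774 + z\right)}$ ($E{\left(z \right)} = - \frac{\left(z + z\right) \frac{1}{z - 1774}}{6} = - \frac{2 z \frac{1}{-1774 + z}}{6} = - \frac{z}{3 \left(-1774 + z\right)}$)
$u{\left(X \right)} = 1$
$\frac{E{\left(P{\left(-12,-7 \right)} \right)}}{u{\left(140 \right)}} = \frac{\left(-1\right) \left(-4\right) \frac{1}{-5322 + 3 \left(-4\right)}}{1} = \left(-1\right) \left(-4\right) \frac{1}{-5322 - 12} \cdot 1 = \left(-1\right) \left(-4\right) \frac{1}{-5334} \cdot 1 = \left(-1\right) \left(-4\right) \left(- \frac{1}{5334}\right) 1 = \left(- \frac{2}{2667}\right) 1 = - \frac{2}{2667}$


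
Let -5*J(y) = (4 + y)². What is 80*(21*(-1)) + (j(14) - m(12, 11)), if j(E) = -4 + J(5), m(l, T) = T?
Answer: -8556/5 ≈ -1711.2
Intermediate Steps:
J(y) = -(4 + y)²/5
j(E) = -101/5 (j(E) = -4 - (4 + 5)²/5 = -4 - ⅕*9² = -4 - ⅕*81 = -4 - 81/5 = -101/5)
80*(21*(-1)) + (j(14) - m(12, 11)) = 80*(21*(-1)) + (-101/5 - 1*11) = 80*(-21) + (-101/5 - 11) = -1680 - 156/5 = -8556/5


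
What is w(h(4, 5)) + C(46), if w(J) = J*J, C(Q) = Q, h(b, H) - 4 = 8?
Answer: 190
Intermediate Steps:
h(b, H) = 12 (h(b, H) = 4 + 8 = 12)
w(J) = J**2
w(h(4, 5)) + C(46) = 12**2 + 46 = 144 + 46 = 190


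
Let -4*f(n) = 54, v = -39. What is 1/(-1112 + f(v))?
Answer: -2/2251 ≈ -0.00088849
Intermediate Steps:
f(n) = -27/2 (f(n) = -¼*54 = -27/2)
1/(-1112 + f(v)) = 1/(-1112 - 27/2) = 1/(-2251/2) = -2/2251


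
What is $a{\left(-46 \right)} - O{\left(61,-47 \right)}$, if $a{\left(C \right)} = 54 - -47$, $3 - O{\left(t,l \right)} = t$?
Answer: $159$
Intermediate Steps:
$O{\left(t,l \right)} = 3 - t$
$a{\left(C \right)} = 101$ ($a{\left(C \right)} = 54 + 47 = 101$)
$a{\left(-46 \right)} - O{\left(61,-47 \right)} = 101 - \left(3 - 61\right) = 101 - -58 = 101 + 58 = 159$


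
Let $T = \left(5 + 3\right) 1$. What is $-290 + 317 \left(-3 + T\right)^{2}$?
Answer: $7635$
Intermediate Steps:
$T = 8$ ($T = 8 \cdot 1 = 8$)
$-290 + 317 \left(-3 + T\right)^{2} = -290 + 317 \left(-3 + 8\right)^{2} = -290 + 317 \cdot 5^{2} = -290 + 317 \cdot 25 = -290 + 7925 = 7635$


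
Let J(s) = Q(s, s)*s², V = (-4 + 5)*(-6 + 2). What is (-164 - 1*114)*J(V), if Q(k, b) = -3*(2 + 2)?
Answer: 53376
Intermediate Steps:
Q(k, b) = -12 (Q(k, b) = -3*4 = -12)
V = -4 (V = 1*(-4) = -4)
J(s) = -12*s²
(-164 - 1*114)*J(V) = (-164 - 1*114)*(-12*(-4)²) = (-164 - 114)*(-12*16) = -278*(-192) = 53376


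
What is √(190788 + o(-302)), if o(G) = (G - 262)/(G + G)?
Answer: √4350178479/151 ≈ 436.79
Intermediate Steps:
o(G) = (-262 + G)/(2*G) (o(G) = (-262 + G)/((2*G)) = (-262 + G)*(1/(2*G)) = (-262 + G)/(2*G))
√(190788 + o(-302)) = √(190788 + (½)*(-262 - 302)/(-302)) = √(190788 + (½)*(-1/302)*(-564)) = √(190788 + 141/151) = √(28809129/151) = √4350178479/151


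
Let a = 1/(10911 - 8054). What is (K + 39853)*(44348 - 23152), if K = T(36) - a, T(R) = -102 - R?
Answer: 2405020121784/2857 ≈ 8.4180e+8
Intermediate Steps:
a = 1/2857 ≈ 0.00035002
K = -394267/2857 (K = (-102 - 1*36) - 1*1/2857 = (-102 - 36) - 1/2857 = -138 - 1/2857 = -394267/2857 ≈ -138.00)
(K + 39853)*(44348 - 23152) = (-394267/2857 + 39853)*(44348 - 23152) = (113465754/2857)*21196 = 2405020121784/2857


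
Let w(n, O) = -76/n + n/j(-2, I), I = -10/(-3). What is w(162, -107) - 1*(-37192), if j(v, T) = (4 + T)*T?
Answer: 331435589/8910 ≈ 37198.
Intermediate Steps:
I = 10/3 (I = -10*(-⅓) = 10/3 ≈ 3.3333)
j(v, T) = T*(4 + T)
w(n, O) = -76/n + 9*n/220 (w(n, O) = -76/n + n/((10*(4 + 10/3)/3)) = -76/n + n/(((10/3)*(22/3))) = -76/n + n/(220/9) = -76/n + n*(9/220) = -76/n + 9*n/220)
w(162, -107) - 1*(-37192) = (-76/162 + (9/220)*162) - 1*(-37192) = (-76*1/162 + 729/110) + 37192 = (-38/81 + 729/110) + 37192 = 54869/8910 + 37192 = 331435589/8910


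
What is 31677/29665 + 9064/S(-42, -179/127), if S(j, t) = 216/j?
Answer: -470261137/266985 ≈ -1761.4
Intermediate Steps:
31677/29665 + 9064/S(-42, -179/127) = 31677/29665 + 9064/((216/(-42))) = 31677*(1/29665) + 9064/((216*(-1/42))) = 31677/29665 + 9064/(-36/7) = 31677/29665 + 9064*(-7/36) = 31677/29665 - 15862/9 = -470261137/266985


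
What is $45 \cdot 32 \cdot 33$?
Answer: $47520$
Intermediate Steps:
$45 \cdot 32 \cdot 33 = 1440 \cdot 33 = 47520$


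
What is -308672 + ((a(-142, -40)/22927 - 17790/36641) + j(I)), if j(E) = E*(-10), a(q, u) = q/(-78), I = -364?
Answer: -9993675631767695/32762660073 ≈ -3.0503e+5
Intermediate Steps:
a(q, u) = -q/78 (a(q, u) = q*(-1/78) = -q/78)
j(E) = -10*E
-308672 + ((a(-142, -40)/22927 - 17790/36641) + j(I)) = -308672 + ((-1/78*(-142)/22927 - 17790/36641) - 10*(-364)) = -308672 + (((71/39)*(1/22927) - 17790*1/36641) + 3640) = -308672 + ((71/894153 - 17790/36641) + 3640) = -308672 + (-15904380359/32762660073 + 3640) = -308672 + 119240178285361/32762660073 = -9993675631767695/32762660073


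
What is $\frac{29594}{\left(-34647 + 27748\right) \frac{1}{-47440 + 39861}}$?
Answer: $\frac{224292926}{6899} \approx 32511.0$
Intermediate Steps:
$\frac{29594}{\left(-34647 + 27748\right) \frac{1}{-47440 + 39861}} = \frac{29594}{\left(-6899\right) \frac{1}{-7579}} = \frac{29594}{\left(-6899\right) \left(- \frac{1}{7579}\right)} = \frac{29594}{\frac{6899}{7579}} = 29594 \cdot \frac{7579}{6899} = \frac{224292926}{6899}$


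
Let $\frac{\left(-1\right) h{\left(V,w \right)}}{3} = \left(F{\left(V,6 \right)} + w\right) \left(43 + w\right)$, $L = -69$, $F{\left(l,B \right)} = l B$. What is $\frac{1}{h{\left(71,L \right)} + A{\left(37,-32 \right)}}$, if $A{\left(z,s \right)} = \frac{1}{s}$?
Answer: $\frac{32}{891071} \approx 3.5912 \cdot 10^{-5}$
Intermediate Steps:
$F{\left(l,B \right)} = B l$
$h{\left(V,w \right)} = - 3 \left(43 + w\right) \left(w + 6 V\right)$ ($h{\left(V,w \right)} = - 3 \left(6 V + w\right) \left(43 + w\right) = - 3 \left(w + 6 V\right) \left(43 + w\right) = - 3 \left(43 + w\right) \left(w + 6 V\right)$)
$\frac{1}{h{\left(71,L \right)} + A{\left(37,-32 \right)}} = \frac{1}{\left(\left(-774\right) 71 - -8901 - 3 \left(-69\right)^{2} - 1278 \left(-69\right)\right) + \frac{1}{-32}} = \frac{1}{\left(-54954 + 8901 - 14283 + 88182\right) - \frac{1}{32}} = \frac{1}{27846 - \frac{1}{32}} = \frac{1}{\frac{891071}{32}} = \frac{32}{891071}$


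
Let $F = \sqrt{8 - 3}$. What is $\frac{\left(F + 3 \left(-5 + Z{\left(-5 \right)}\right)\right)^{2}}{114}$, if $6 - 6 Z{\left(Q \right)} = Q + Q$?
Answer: $\frac{\left(7 - \sqrt{5}\right)^{2}}{114} \approx 0.19908$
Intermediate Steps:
$Z{\left(Q \right)} = 1 - \frac{Q}{3}$ ($Z{\left(Q \right)} = 1 - \frac{Q + Q}{6} = 1 - \frac{2 Q}{6} = 1 - \frac{Q}{3}$)
$F = \sqrt{5} \approx 2.2361$
$\frac{\left(F + 3 \left(-5 + Z{\left(-5 \right)}\right)\right)^{2}}{114} = \frac{\left(\sqrt{5} + 3 \left(-5 + \left(1 - - \frac{5}{3}\right)\right)\right)^{2}}{114} = \left(\sqrt{5} + 3 \left(-5 + \left(1 + \frac{5}{3}\right)\right)\right)^{2} \cdot \frac{1}{114} = \left(\sqrt{5} + 3 \left(-5 + \frac{8}{3}\right)\right)^{2} \cdot \frac{1}{114} = \left(\sqrt{5} + 3 \left(- \frac{7}{3}\right)\right)^{2} \cdot \frac{1}{114} = \left(\sqrt{5} - 7\right)^{2} \cdot \frac{1}{114} = \left(-7 + \sqrt{5}\right)^{2} \cdot \frac{1}{114} = \frac{\left(-7 + \sqrt{5}\right)^{2}}{114}$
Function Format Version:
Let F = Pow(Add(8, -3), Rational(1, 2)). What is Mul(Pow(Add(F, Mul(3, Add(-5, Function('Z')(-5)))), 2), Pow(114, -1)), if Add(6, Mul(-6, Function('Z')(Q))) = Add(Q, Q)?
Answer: Mul(Rational(1, 114), Pow(Add(7, Mul(-1, Pow(5, Rational(1, 2)))), 2)) ≈ 0.19908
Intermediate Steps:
Function('Z')(Q) = Add(1, Mul(Rational(-1, 3), Q)) (Function('Z')(Q) = Add(1, Mul(Rational(-1, 6), Add(Q, Q))) = Add(1, Mul(Rational(-1, 6), Mul(2, Q))) = Add(1, Mul(Rational(-1, 3), Q)))
F = Pow(5, Rational(1, 2)) ≈ 2.2361
Mul(Pow(Add(F, Mul(3, Add(-5, Function('Z')(-5)))), 2), Pow(114, -1)) = Mul(Pow(Add(Pow(5, Rational(1, 2)), Mul(3, Add(-5, Add(1, Mul(Rational(-1, 3), -5))))), 2), Pow(114, -1)) = Mul(Pow(Add(Pow(5, Rational(1, 2)), Mul(3, Add(-5, Add(1, Rational(5, 3))))), 2), Rational(1, 114)) = Mul(Pow(Add(Pow(5, Rational(1, 2)), Mul(3, Add(-5, Rational(8, 3)))), 2), Rational(1, 114)) = Mul(Pow(Add(Pow(5, Rational(1, 2)), Mul(3, Rational(-7, 3))), 2), Rational(1, 114)) = Mul(Pow(Add(Pow(5, Rational(1, 2)), -7), 2), Rational(1, 114)) = Mul(Pow(Add(-7, Pow(5, Rational(1, 2))), 2), Rational(1, 114)) = Mul(Rational(1, 114), Pow(Add(-7, Pow(5, Rational(1, 2))), 2))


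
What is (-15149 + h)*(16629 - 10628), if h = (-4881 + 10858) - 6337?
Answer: -93069509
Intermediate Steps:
h = -360 (h = 5977 - 6337 = -360)
(-15149 + h)*(16629 - 10628) = (-15149 - 360)*(16629 - 10628) = -15509*6001 = -93069509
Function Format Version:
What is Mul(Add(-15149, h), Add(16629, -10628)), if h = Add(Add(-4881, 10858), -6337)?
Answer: -93069509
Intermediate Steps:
h = -360 (h = Add(5977, -6337) = -360)
Mul(Add(-15149, h), Add(16629, -10628)) = Mul(Add(-15149, -360), Add(16629, -10628)) = Mul(-15509, 6001) = -93069509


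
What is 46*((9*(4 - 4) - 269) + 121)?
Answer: -6808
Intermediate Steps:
46*((9*(4 - 4) - 269) + 121) = 46*((9*0 - 269) + 121) = 46*((0 - 269) + 121) = 46*(-269 + 121) = 46*(-148) = -6808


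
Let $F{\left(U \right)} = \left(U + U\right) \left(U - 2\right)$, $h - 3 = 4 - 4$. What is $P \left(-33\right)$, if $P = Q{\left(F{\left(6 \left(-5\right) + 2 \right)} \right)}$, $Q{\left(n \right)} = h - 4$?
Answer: $33$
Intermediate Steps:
$h = 3$ ($h = 3 + \left(4 - 4\right) = 3 + 0 = 3$)
$F{\left(U \right)} = 2 U \left(-2 + U\right)$
$Q{\left(n \right)} = -1$ ($Q{\left(n \right)} = 3 - 4 = -1$)
$P = -1$
$P \left(-33\right) = \left(-1\right) \left(-33\right) = 33$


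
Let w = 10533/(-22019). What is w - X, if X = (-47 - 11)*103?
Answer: 131530973/22019 ≈ 5973.5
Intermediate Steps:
X = -5974 (X = -58*103 = -5974)
w = -10533/22019 (w = 10533*(-1/22019) = -10533/22019 ≈ -0.47836)
w - X = -10533/22019 - 1*(-5974) = -10533/22019 + 5974 = 131530973/22019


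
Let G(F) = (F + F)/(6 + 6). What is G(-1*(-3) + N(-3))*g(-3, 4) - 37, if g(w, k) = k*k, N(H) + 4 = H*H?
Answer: -47/3 ≈ -15.667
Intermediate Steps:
N(H) = -4 + H**2 (N(H) = -4 + H*H = -4 + H**2)
g(w, k) = k**2
G(F) = F/6 (G(F) = (2*F)/12 = (2*F)*(1/12) = F/6)
G(-1*(-3) + N(-3))*g(-3, 4) - 37 = ((-1*(-3) + (-4 + (-3)**2))/6)*4**2 - 37 = ((3 + (-4 + 9))/6)*16 - 37 = ((3 + 5)/6)*16 - 37 = ((1/6)*8)*16 - 37 = (4/3)*16 - 37 = 64/3 - 37 = -47/3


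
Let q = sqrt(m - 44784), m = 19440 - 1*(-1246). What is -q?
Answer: -I*sqrt(24098) ≈ -155.24*I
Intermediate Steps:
m = 20686 (m = 19440 + 1246 = 20686)
q = I*sqrt(24098) (q = sqrt(20686 - 44784) = sqrt(-24098) = I*sqrt(24098) ≈ 155.24*I)
-q = -I*sqrt(24098)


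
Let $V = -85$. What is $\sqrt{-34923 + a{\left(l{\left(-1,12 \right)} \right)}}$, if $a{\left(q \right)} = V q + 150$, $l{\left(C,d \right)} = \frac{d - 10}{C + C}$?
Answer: $8 i \sqrt{542} \approx 186.25 i$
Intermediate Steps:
$l{\left(C,d \right)} = \frac{-10 + d}{2 C}$
$a{\left(q \right)} = 150 - 85 q$ ($a{\left(q \right)} = - 85 q + 150 = 150 - 85 q$)
$\sqrt{-34923 + a{\left(l{\left(-1,12 \right)} \right)}} = \sqrt{-34923 + \left(150 - 85 \frac{-10 + 12}{2 \left(-1\right)}\right)} = \sqrt{-34923 + \left(150 - 85 \cdot \frac{1}{2} \left(-1\right) 2\right)} = \sqrt{-34923 + \left(150 - -85\right)} = \sqrt{-34923 + \left(150 + 85\right)} = \sqrt{-34923 + 235} = \sqrt{-34688} = 8 i \sqrt{542}$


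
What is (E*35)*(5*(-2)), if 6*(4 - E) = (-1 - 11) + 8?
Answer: -4900/3 ≈ -1633.3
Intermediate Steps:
E = 14/3 (E = 4 - ((-1 - 11) + 8)/6 = 4 - (-12 + 8)/6 = 4 - ⅙*(-4) = 4 + ⅔ = 14/3 ≈ 4.6667)
(E*35)*(5*(-2)) = ((14/3)*35)*(5*(-2)) = (490/3)*(-10) = -4900/3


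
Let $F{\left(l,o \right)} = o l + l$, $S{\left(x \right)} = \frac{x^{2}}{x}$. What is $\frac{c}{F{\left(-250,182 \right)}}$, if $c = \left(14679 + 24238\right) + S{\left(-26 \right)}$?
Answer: $- \frac{38891}{45750} \approx -0.85008$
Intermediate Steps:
$S{\left(x \right)} = x$
$F{\left(l,o \right)} = l + l o$ ($F{\left(l,o \right)} = l o + l = l + l o$)
$c = 38891$ ($c = \left(14679 + 24238\right) - 26 = 38917 - 26 = 38891$)
$\frac{c}{F{\left(-250,182 \right)}} = \frac{38891}{\left(-250\right) \left(1 + 182\right)} = \frac{38891}{\left(-250\right) 183} = \frac{38891}{-45750} = 38891 \left(- \frac{1}{45750}\right) = - \frac{38891}{45750}$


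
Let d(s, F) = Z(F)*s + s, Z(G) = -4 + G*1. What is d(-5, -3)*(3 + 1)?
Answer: 120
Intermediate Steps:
Z(G) = -4 + G
d(s, F) = s + s*(-4 + F) (d(s, F) = (-4 + F)*s + s = s*(-4 + F) + s = s + s*(-4 + F))
d(-5, -3)*(3 + 1) = (-5*(-3 - 3))*(3 + 1) = -5*(-6)*4 = 30*4 = 120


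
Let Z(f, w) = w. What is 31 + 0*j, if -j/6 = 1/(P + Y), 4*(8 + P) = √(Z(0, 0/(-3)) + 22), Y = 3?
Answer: 31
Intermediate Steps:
P = -8 + √22/4 (P = -8 + √(0/(-3) + 22)/4 = -8 + √(0*(-⅓) + 22)/4 = -8 + √(0 + 22)/4 = -8 + √22/4 ≈ -6.8274)
j = -6/(-5 + √22/4) (j = -6/((-8 + √22/4) + 3) = -6/(-5 + √22/4) ≈ 1.5676)
31 + 0*j = 31 + 0*(80/63 + 4*√22/63) = 31 + 0 = 31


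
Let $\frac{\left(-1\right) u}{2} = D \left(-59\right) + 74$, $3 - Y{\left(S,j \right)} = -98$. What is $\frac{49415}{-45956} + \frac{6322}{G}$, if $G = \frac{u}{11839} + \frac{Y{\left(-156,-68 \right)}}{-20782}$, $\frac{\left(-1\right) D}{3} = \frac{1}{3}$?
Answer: $- \frac{71482723684087201}{308996700956} \approx -2.3134 \cdot 10^{5}$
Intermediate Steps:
$D = -1$ ($D = - \frac{3}{3} = \left(-3\right) \frac{1}{3} = -1$)
$Y{\left(S,j \right)} = 101$ ($Y{\left(S,j \right)} = 3 - -98 = 3 + 98 = 101$)
$u = -266$ ($u = - 2 \left(\left(-1\right) \left(-59\right) + 74\right) = - 2 \left(59 + 74\right) = \left(-2\right) 133 = -266$)
$G = - \frac{6723751}{246038098}$ ($G = - \frac{266}{11839} + \frac{101}{-20782} = \left(-266\right) \frac{1}{11839} + 101 \left(- \frac{1}{20782}\right) = - \frac{266}{11839} - \frac{101}{20782} = - \frac{6723751}{246038098} \approx -0.027328$)
$\frac{49415}{-45956} + \frac{6322}{G} = \frac{49415}{-45956} + \frac{6322}{- \frac{6723751}{246038098}} = 49415 \left(- \frac{1}{45956}\right) + 6322 \left(- \frac{246038098}{6723751}\right) = - \frac{49415}{45956} - \frac{1555452855556}{6723751} = - \frac{71482723684087201}{308996700956}$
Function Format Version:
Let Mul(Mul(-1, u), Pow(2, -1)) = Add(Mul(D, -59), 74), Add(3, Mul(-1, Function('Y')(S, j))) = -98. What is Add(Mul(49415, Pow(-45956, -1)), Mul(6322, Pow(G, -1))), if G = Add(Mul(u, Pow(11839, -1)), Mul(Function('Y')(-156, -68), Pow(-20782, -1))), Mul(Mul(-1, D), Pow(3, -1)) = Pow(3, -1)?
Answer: Rational(-71482723684087201, 308996700956) ≈ -2.3134e+5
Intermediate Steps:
D = -1 (D = Mul(-3, Pow(3, -1)) = Mul(-3, Rational(1, 3)) = -1)
Function('Y')(S, j) = 101 (Function('Y')(S, j) = Add(3, Mul(-1, -98)) = Add(3, 98) = 101)
u = -266 (u = Mul(-2, Add(Mul(-1, -59), 74)) = Mul(-2, Add(59, 74)) = Mul(-2, 133) = -266)
G = Rational(-6723751, 246038098) (G = Add(Mul(-266, Pow(11839, -1)), Mul(101, Pow(-20782, -1))) = Add(Mul(-266, Rational(1, 11839)), Mul(101, Rational(-1, 20782))) = Add(Rational(-266, 11839), Rational(-101, 20782)) = Rational(-6723751, 246038098) ≈ -0.027328)
Add(Mul(49415, Pow(-45956, -1)), Mul(6322, Pow(G, -1))) = Add(Mul(49415, Pow(-45956, -1)), Mul(6322, Pow(Rational(-6723751, 246038098), -1))) = Add(Mul(49415, Rational(-1, 45956)), Mul(6322, Rational(-246038098, 6723751))) = Add(Rational(-49415, 45956), Rational(-1555452855556, 6723751)) = Rational(-71482723684087201, 308996700956)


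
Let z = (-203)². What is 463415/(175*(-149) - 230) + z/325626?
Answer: -4280456287/244731198 ≈ -17.490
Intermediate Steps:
z = 41209
463415/(175*(-149) - 230) + z/325626 = 463415/(175*(-149) - 230) + 41209/325626 = 463415/(-26075 - 230) + 41209*(1/325626) = 463415/(-26305) + 5887/46518 = 463415*(-1/26305) + 5887/46518 = -92683/5261 + 5887/46518 = -4280456287/244731198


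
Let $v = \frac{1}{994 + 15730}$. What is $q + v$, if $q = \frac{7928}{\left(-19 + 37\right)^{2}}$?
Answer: $\frac{33147049}{1354644} \approx 24.469$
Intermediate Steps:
$v = \frac{1}{16724} \approx 5.9794 \cdot 10^{-5}$
$q = \frac{1982}{81}$ ($q = \frac{7928}{18^{2}} = \frac{7928}{324} = 7928 \cdot \frac{1}{324} = \frac{1982}{81} \approx 24.469$)
$q + v = \frac{1982}{81} + \frac{1}{16724} = \frac{33147049}{1354644}$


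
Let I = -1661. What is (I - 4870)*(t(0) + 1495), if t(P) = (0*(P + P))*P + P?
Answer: -9763845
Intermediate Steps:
t(P) = P (t(P) = (0*(2*P))*P + P = 0*P + P = 0 + P = P)
(I - 4870)*(t(0) + 1495) = (-1661 - 4870)*(0 + 1495) = -6531*1495 = -9763845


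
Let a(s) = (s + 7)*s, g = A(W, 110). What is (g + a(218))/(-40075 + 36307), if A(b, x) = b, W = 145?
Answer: -49195/3768 ≈ -13.056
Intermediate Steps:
g = 145
a(s) = s*(7 + s) (a(s) = (7 + s)*s = s*(7 + s))
(g + a(218))/(-40075 + 36307) = (145 + 218*(7 + 218))/(-40075 + 36307) = (145 + 218*225)/(-3768) = (145 + 49050)*(-1/3768) = 49195*(-1/3768) = -49195/3768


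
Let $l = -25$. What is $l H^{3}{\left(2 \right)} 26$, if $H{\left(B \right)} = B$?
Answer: $-5200$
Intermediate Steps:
$l H^{3}{\left(2 \right)} 26 = - 25 \cdot 2^{3} \cdot 26 = \left(-25\right) 8 \cdot 26 = \left(-200\right) 26 = -5200$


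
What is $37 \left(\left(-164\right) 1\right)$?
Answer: $-6068$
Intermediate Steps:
$37 \left(\left(-164\right) 1\right) = 37 \left(-164\right) = -6068$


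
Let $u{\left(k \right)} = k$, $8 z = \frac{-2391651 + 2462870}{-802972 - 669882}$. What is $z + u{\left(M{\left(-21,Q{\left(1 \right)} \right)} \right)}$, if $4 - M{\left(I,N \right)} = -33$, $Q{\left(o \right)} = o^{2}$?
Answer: $\frac{435893565}{11782832} \approx 36.994$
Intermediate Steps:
$M{\left(I,N \right)} = 37$ ($M{\left(I,N \right)} = 4 - -33 = 4 + 33 = 37$)
$z = - \frac{71219}{11782832}$ ($z = \frac{\left(-2391651 + 2462870\right) \frac{1}{-802972 - 669882}}{8} = \frac{71219 \frac{1}{-1472854}}{8} = \frac{71219 \left(- \frac{1}{1472854}\right)}{8} = \frac{1}{8} \left(- \frac{71219}{1472854}\right) = - \frac{71219}{11782832} \approx -0.0060443$)
$z + u{\left(M{\left(-21,Q{\left(1 \right)} \right)} \right)} = - \frac{71219}{11782832} + 37 = \frac{435893565}{11782832}$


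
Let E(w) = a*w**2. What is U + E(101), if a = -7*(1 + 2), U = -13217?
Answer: -227438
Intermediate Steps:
a = -21 (a = -7*3 = -21)
E(w) = -21*w**2
U + E(101) = -13217 - 21*101**2 = -13217 - 21*10201 = -13217 - 214221 = -227438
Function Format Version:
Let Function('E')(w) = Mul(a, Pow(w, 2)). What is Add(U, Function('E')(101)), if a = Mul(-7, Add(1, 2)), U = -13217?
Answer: -227438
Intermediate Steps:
a = -21 (a = Mul(-7, 3) = -21)
Function('E')(w) = Mul(-21, Pow(w, 2))
Add(U, Function('E')(101)) = Add(-13217, Mul(-21, Pow(101, 2))) = Add(-13217, Mul(-21, 10201)) = Add(-13217, -214221) = -227438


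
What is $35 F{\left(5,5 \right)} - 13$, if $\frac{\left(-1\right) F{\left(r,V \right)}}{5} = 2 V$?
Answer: $-1763$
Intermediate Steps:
$F{\left(r,V \right)} = - 10 V$ ($F{\left(r,V \right)} = - 5 \cdot 2 V = - 10 V$)
$35 F{\left(5,5 \right)} - 13 = 35 \left(\left(-10\right) 5\right) - 13 = 35 \left(-50\right) - 13 = -1750 - 13 = -1763$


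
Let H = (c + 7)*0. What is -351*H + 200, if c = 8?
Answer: 200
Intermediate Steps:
H = 0 (H = (8 + 7)*0 = 15*0 = 0)
-351*H + 200 = -351*0 + 200 = 0 + 200 = 200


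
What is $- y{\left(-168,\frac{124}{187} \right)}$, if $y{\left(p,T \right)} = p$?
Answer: $168$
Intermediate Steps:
$- y{\left(-168,\frac{124}{187} \right)} = \left(-1\right) \left(-168\right) = 168$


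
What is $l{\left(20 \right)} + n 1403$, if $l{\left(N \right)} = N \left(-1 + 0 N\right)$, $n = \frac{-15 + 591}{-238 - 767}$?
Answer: $- \frac{276076}{335} \approx -824.11$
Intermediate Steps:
$n = - \frac{192}{335}$ ($n = \frac{576}{-1005} = 576 \left(- \frac{1}{1005}\right) = - \frac{192}{335} \approx -0.57313$)
$l{\left(N \right)} = - N$ ($l{\left(N \right)} = N \left(-1 + 0\right) = N \left(-1\right) = - N$)
$l{\left(20 \right)} + n 1403 = \left(-1\right) 20 - \frac{269376}{335} = -20 - \frac{269376}{335} = - \frac{276076}{335}$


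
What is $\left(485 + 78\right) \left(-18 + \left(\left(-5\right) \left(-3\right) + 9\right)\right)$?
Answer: $3378$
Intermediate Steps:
$\left(485 + 78\right) \left(-18 + \left(\left(-5\right) \left(-3\right) + 9\right)\right) = 563 \left(-18 + \left(15 + 9\right)\right) = 563 \left(-18 + 24\right) = 563 \cdot 6 = 3378$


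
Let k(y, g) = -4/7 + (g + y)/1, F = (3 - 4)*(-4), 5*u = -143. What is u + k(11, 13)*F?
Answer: 2279/35 ≈ 65.114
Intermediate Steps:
u = -143/5 (u = (1/5)*(-143) = -143/5 ≈ -28.600)
F = 4 (F = -1*(-4) = 4)
k(y, g) = -4/7 + g + y (k(y, g) = -4*1/7 + (g + y)*1 = -4/7 + (g + y) = -4/7 + g + y)
u + k(11, 13)*F = -143/5 + (-4/7 + 13 + 11)*4 = -143/5 + (164/7)*4 = -143/5 + 656/7 = 2279/35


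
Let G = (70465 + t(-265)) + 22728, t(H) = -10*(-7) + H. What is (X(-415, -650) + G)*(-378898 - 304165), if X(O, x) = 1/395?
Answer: -25091780368293/395 ≈ -6.3524e+10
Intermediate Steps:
t(H) = 70 + H
G = 92998 (G = (70465 + (70 - 265)) + 22728 = (70465 - 195) + 22728 = 70270 + 22728 = 92998)
X(O, x) = 1/395
(X(-415, -650) + G)*(-378898 - 304165) = (1/395 + 92998)*(-378898 - 304165) = (36734211/395)*(-683063) = -25091780368293/395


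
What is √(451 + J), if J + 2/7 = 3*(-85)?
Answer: √9590/7 ≈ 13.990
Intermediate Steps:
J = -1787/7 (J = -2/7 + 3*(-85) = -2/7 - 255 = -1787/7 ≈ -255.29)
√(451 + J) = √(451 - 1787/7) = √(1370/7) = √9590/7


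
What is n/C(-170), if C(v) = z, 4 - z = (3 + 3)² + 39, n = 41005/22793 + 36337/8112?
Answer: -1160861801/13127673936 ≈ -0.088429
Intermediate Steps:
n = 1160861801/184896816 (n = 41005*(1/22793) + 36337*(1/8112) = 41005/22793 + 36337/8112 = 1160861801/184896816 ≈ 6.2784)
z = -71 (z = 4 - ((3 + 3)² + 39) = 4 - (6² + 39) = 4 - (36 + 39) = 4 - 1*75 = 4 - 75 = -71)
C(v) = -71
n/C(-170) = (1160861801/184896816)/(-71) = (1160861801/184896816)*(-1/71) = -1160861801/13127673936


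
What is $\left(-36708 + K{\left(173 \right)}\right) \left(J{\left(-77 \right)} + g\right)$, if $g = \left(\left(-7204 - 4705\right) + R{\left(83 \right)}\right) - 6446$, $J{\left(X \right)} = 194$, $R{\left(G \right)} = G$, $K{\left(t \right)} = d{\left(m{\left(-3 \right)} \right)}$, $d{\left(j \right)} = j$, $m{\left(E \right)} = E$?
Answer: $663661458$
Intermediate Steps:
$K{\left(t \right)} = -3$
$g = -18272$ ($g = \left(\left(-7204 - 4705\right) + 83\right) - 6446 = \left(-11909 + 83\right) - 6446 = -11826 - 6446 = -18272$)
$\left(-36708 + K{\left(173 \right)}\right) \left(J{\left(-77 \right)} + g\right) = \left(-36708 - 3\right) \left(194 - 18272\right) = \left(-36711\right) \left(-18078\right) = 663661458$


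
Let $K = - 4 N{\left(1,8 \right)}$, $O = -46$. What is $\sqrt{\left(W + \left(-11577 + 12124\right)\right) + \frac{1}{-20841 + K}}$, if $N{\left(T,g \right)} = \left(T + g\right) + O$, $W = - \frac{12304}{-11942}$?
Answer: $\frac{\sqrt{8366534395862128318}}{123557903} \approx 23.41$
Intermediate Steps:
$W = \frac{6152}{5971}$ ($W = \left(-12304\right) \left(- \frac{1}{11942}\right) = \frac{6152}{5971} \approx 1.0303$)
$N{\left(T,g \right)} = -46 + T + g$ ($N{\left(T,g \right)} = \left(T + g\right) - 46 = -46 + T + g$)
$K = 148$ ($K = - 4 \left(-46 + 1 + 8\right) = \left(-4\right) \left(-37\right) = 148$)
$\sqrt{\left(W + \left(-11577 + 12124\right)\right) + \frac{1}{-20841 + K}} = \sqrt{\left(\frac{6152}{5971} + \left(-11577 + 12124\right)\right) + \frac{1}{-20841 + 148}} = \sqrt{\left(\frac{6152}{5971} + 547\right) + \frac{1}{-20693}} = \sqrt{\frac{3272289}{5971} - \frac{1}{20693}} = \sqrt{\frac{67713470306}{123557903}} = \frac{\sqrt{8366534395862128318}}{123557903}$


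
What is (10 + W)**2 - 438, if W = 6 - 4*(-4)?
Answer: 586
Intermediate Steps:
W = 22 (W = 6 + 16 = 22)
(10 + W)**2 - 438 = (10 + 22)**2 - 438 = 32**2 - 438 = 1024 - 438 = 586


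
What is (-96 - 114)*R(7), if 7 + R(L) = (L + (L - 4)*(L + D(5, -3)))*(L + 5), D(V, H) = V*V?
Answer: -258090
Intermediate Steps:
D(V, H) = V²
R(L) = -7 + (5 + L)*(L + (-4 + L)*(25 + L)) (R(L) = -7 + (L + (L - 4)*(L + 5²))*(L + 5) = -7 + (L + (-4 + L)*(L + 25))*(5 + L) = -7 + (L + (-4 + L)*(25 + L))*(5 + L) = -7 + (5 + L)*(L + (-4 + L)*(25 + L)))
(-96 - 114)*R(7) = (-96 - 114)*(-507 + 7³ + 10*7 + 27*7²) = -210*(-507 + 343 + 70 + 27*49) = -210*(-507 + 343 + 70 + 1323) = -210*1229 = -258090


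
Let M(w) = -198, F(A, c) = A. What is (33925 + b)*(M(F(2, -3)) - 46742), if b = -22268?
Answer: -547179580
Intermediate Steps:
(33925 + b)*(M(F(2, -3)) - 46742) = (33925 - 22268)*(-198 - 46742) = 11657*(-46940) = -547179580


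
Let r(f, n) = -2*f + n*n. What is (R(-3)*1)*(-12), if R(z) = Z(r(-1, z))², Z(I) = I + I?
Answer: -5808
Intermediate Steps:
r(f, n) = n² - 2*f (r(f, n) = -2*f + n² = n² - 2*f)
Z(I) = 2*I
R(z) = (4 + 2*z²)² (R(z) = (2*(z² - 2*(-1)))² = (2*(z² + 2))² = (2*(2 + z²))² = (4 + 2*z²)²)
(R(-3)*1)*(-12) = ((4*(2 + (-3)²)²)*1)*(-12) = ((4*(2 + 9)²)*1)*(-12) = ((4*11²)*1)*(-12) = ((4*121)*1)*(-12) = (484*1)*(-12) = 484*(-12) = -5808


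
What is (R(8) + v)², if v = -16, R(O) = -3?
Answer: 361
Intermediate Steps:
(R(8) + v)² = (-3 - 16)² = (-19)² = 361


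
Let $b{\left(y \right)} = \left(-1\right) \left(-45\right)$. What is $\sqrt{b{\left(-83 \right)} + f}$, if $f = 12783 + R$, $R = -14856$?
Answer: $26 i \sqrt{3} \approx 45.033 i$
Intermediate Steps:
$b{\left(y \right)} = 45$
$f = -2073$ ($f = 12783 - 14856 = -2073$)
$\sqrt{b{\left(-83 \right)} + f} = \sqrt{45 - 2073} = \sqrt{-2028} = 26 i \sqrt{3}$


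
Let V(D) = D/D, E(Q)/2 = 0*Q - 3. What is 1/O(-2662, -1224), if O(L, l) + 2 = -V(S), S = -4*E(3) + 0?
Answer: -⅓ ≈ -0.33333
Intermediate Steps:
E(Q) = -6 (E(Q) = 2*(0*Q - 3) = 2*(0 - 3) = 2*(-3) = -6)
S = 24 (S = -4*(-6) + 0 = 24 + 0 = 24)
V(D) = 1
O(L, l) = -3 (O(L, l) = -2 - 1*1 = -2 - 1 = -3)
1/O(-2662, -1224) = 1/(-3) = -⅓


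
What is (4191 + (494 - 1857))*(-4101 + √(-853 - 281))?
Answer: -11597628 + 25452*I*√14 ≈ -1.1598e+7 + 95233.0*I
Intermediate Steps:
(4191 + (494 - 1857))*(-4101 + √(-853 - 281)) = (4191 - 1363)*(-4101 + √(-1134)) = 2828*(-4101 + 9*I*√14) = -11597628 + 25452*I*√14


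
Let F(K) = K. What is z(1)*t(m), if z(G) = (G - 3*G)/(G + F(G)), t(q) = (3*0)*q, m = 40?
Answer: 0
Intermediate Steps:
t(q) = 0 (t(q) = 0*q = 0)
z(G) = -1 (z(G) = (G - 3*G)/(G + G) = (-2*G)/((2*G)) = (-2*G)*(1/(2*G)) = -1)
z(1)*t(m) = -1*0 = 0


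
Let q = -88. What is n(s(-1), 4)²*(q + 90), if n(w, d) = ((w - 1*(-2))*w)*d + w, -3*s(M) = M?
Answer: 1922/81 ≈ 23.728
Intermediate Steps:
s(M) = -M/3
n(w, d) = w + d*w*(2 + w) (n(w, d) = ((w + 2)*w)*d + w = ((2 + w)*w)*d + w = (w*(2 + w))*d + w = d*w*(2 + w) + w = w + d*w*(2 + w))
n(s(-1), 4)²*(q + 90) = ((-⅓*(-1))*(1 + 2*4 + 4*(-⅓*(-1))))²*(-88 + 90) = ((1 + 8 + 4*(⅓))/3)²*2 = ((1 + 8 + 4/3)/3)²*2 = ((⅓)*(31/3))²*2 = (31/9)²*2 = (961/81)*2 = 1922/81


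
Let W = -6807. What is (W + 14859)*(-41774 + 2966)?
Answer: -312482016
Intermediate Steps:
(W + 14859)*(-41774 + 2966) = (-6807 + 14859)*(-41774 + 2966) = 8052*(-38808) = -312482016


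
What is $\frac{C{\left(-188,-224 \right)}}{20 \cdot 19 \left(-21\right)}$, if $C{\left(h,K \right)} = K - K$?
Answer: $0$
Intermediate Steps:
$C{\left(h,K \right)} = 0$
$\frac{C{\left(-188,-224 \right)}}{20 \cdot 19 \left(-21\right)} = \frac{0}{20 \cdot 19 \left(-21\right)} = \frac{0}{380 \left(-21\right)} = \frac{0}{-7980} = 0 \left(- \frac{1}{7980}\right) = 0$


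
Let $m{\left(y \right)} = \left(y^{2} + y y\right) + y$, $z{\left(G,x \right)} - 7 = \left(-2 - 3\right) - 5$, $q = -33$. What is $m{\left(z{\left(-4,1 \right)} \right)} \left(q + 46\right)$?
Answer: $195$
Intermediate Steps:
$z{\left(G,x \right)} = -3$ ($z{\left(G,x \right)} = 7 - 10 = -3$)
$m{\left(y \right)} = y + 2 y^{2}$ ($m{\left(y \right)} = \left(y^{2} + y^{2}\right) + y = 2 y^{2} + y = y + 2 y^{2}$)
$m{\left(z{\left(-4,1 \right)} \right)} \left(q + 46\right) = - 3 \left(1 + 2 \left(-3\right)\right) \left(-33 + 46\right) = - 3 \left(1 - 6\right) 13 = \left(-3\right) \left(-5\right) 13 = 15 \cdot 13 = 195$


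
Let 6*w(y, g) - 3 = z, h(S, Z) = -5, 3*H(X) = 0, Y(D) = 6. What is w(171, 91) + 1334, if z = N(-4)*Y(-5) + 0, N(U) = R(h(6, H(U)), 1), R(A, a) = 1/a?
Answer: 2671/2 ≈ 1335.5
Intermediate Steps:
H(X) = 0 (H(X) = (⅓)*0 = 0)
N(U) = 1 (N(U) = 1/1 = 1)
z = 6 (z = 1*6 + 0 = 6 + 0 = 6)
w(y, g) = 3/2 (w(y, g) = ½ + (⅙)*6 = ½ + 1 = 3/2)
w(171, 91) + 1334 = 3/2 + 1334 = 2671/2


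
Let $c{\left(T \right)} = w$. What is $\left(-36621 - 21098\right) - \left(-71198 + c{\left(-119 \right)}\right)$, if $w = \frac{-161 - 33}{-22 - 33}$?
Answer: $\frac{741151}{55} \approx 13475.0$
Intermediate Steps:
$w = \frac{194}{55}$ ($w = - \frac{194}{-55} = \left(-194\right) \left(- \frac{1}{55}\right) = \frac{194}{55} \approx 3.5273$)
$c{\left(T \right)} = \frac{194}{55}$
$\left(-36621 - 21098\right) - \left(-71198 + c{\left(-119 \right)}\right) = \left(-36621 - 21098\right) + \left(71198 - \frac{194}{55}\right) = -57719 + \left(71198 - \frac{194}{55}\right) = -57719 + \frac{3915696}{55} = \frac{741151}{55}$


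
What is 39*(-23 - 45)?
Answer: -2652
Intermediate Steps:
39*(-23 - 45) = 39*(-68) = -2652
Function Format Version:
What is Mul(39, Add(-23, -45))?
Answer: -2652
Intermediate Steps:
Mul(39, Add(-23, -45)) = Mul(39, -68) = -2652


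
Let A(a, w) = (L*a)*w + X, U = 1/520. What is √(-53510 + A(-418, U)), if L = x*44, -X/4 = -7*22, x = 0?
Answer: I*√52894 ≈ 229.99*I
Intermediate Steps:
X = 616 (X = -(-28)*22 = -4*(-154) = 616)
L = 0 (L = 0*44 = 0)
U = 1/520 ≈ 0.0019231
A(a, w) = 616 (A(a, w) = (0*a)*w + 616 = 0*w + 616 = 0 + 616 = 616)
√(-53510 + A(-418, U)) = √(-53510 + 616) = √(-52894) = I*√52894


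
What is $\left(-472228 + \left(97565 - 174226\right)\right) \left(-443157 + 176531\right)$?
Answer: $146348078514$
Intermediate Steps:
$\left(-472228 + \left(97565 - 174226\right)\right) \left(-443157 + 176531\right) = \left(-472228 - 76661\right) \left(-266626\right) = \left(-548889\right) \left(-266626\right) = 146348078514$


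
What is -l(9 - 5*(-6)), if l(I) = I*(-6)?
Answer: 234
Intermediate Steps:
l(I) = -6*I
-l(9 - 5*(-6)) = -(-6)*(9 - 5*(-6)) = -(-6)*(9 + 30) = -(-6)*39 = -1*(-234) = 234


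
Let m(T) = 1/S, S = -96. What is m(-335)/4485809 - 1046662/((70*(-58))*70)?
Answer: 56341509799171/15298403013600 ≈ 3.6828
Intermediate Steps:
m(T) = -1/96 (m(T) = 1/(-96) = -1/96)
m(-335)/4485809 - 1046662/((70*(-58))*70) = -1/96/4485809 - 1046662/((70*(-58))*70) = -1/96*1/4485809 - 1046662/((-4060*70)) = -1/430637664 - 1046662/(-284200) = -1/430637664 - 1046662*(-1/284200) = -1/430637664 + 523331/142100 = 56341509799171/15298403013600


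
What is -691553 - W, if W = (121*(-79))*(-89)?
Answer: -1542304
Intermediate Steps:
W = 850751 (W = -9559*(-89) = 850751)
-691553 - W = -691553 - 1*850751 = -691553 - 850751 = -1542304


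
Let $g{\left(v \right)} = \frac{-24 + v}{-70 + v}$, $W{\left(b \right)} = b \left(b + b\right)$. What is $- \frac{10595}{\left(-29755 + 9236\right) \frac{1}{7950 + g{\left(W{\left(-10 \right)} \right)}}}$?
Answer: $\frac{84244594}{20519} \approx 4105.7$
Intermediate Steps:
$W{\left(b \right)} = 2 b^{2}$ ($W{\left(b \right)} = b 2 b = 2 b^{2}$)
$g{\left(v \right)} = \frac{-24 + v}{-70 + v}$
$- \frac{10595}{\left(-29755 + 9236\right) \frac{1}{7950 + g{\left(W{\left(-10 \right)} \right)}}} = - \frac{10595}{\left(-29755 + 9236\right) \frac{1}{7950 + \frac{-24 + 2 \left(-10\right)^{2}}{-70 + 2 \left(-10\right)^{2}}}} = - \frac{10595}{\left(-20519\right) \frac{1}{7950 + \frac{-24 + 2 \cdot 100}{-70 + 2 \cdot 100}}} = - \frac{10595}{\left(-20519\right) \frac{1}{7950 + \frac{-24 + 200}{-70 + 200}}} = - \frac{10595}{\left(-20519\right) \frac{1}{7950 + \frac{1}{130} \cdot 176}} = - \frac{10595}{\left(-20519\right) \frac{1}{7950 + \frac{88}{65}}} = - \frac{10595}{\left(-20519\right) \frac{1}{\frac{516838}{65}}} = - \frac{10595}{\left(-20519\right) \frac{65}{516838}} = - \frac{10595}{- \frac{1333735}{516838}} = \left(-10595\right) \left(- \frac{516838}{1333735}\right) = \frac{84244594}{20519}$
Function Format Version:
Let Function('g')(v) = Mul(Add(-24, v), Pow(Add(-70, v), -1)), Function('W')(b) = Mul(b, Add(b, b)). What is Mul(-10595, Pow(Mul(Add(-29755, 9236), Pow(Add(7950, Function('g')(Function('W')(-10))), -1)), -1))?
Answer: Rational(84244594, 20519) ≈ 4105.7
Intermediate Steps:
Function('W')(b) = Mul(2, Pow(b, 2)) (Function('W')(b) = Mul(b, Mul(2, b)) = Mul(2, Pow(b, 2)))
Function('g')(v) = Mul(Pow(Add(-70, v), -1), Add(-24, v))
Mul(-10595, Pow(Mul(Add(-29755, 9236), Pow(Add(7950, Function('g')(Function('W')(-10))), -1)), -1)) = Mul(-10595, Pow(Mul(Add(-29755, 9236), Pow(Add(7950, Mul(Pow(Add(-70, Mul(2, Pow(-10, 2))), -1), Add(-24, Mul(2, Pow(-10, 2))))), -1)), -1)) = Mul(-10595, Pow(Mul(-20519, Pow(Add(7950, Mul(Pow(Add(-70, Mul(2, 100)), -1), Add(-24, Mul(2, 100)))), -1)), -1)) = Mul(-10595, Pow(Mul(-20519, Pow(Add(7950, Mul(Pow(Add(-70, 200), -1), Add(-24, 200))), -1)), -1)) = Mul(-10595, Pow(Mul(-20519, Pow(Add(7950, Mul(Pow(130, -1), 176)), -1)), -1)) = Mul(-10595, Pow(Mul(-20519, Pow(Add(7950, Mul(Rational(1, 130), 176)), -1)), -1)) = Mul(-10595, Pow(Mul(-20519, Pow(Add(7950, Rational(88, 65)), -1)), -1)) = Mul(-10595, Pow(Mul(-20519, Pow(Rational(516838, 65), -1)), -1)) = Mul(-10595, Pow(Mul(-20519, Rational(65, 516838)), -1)) = Mul(-10595, Pow(Rational(-1333735, 516838), -1)) = Mul(-10595, Rational(-516838, 1333735)) = Rational(84244594, 20519)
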